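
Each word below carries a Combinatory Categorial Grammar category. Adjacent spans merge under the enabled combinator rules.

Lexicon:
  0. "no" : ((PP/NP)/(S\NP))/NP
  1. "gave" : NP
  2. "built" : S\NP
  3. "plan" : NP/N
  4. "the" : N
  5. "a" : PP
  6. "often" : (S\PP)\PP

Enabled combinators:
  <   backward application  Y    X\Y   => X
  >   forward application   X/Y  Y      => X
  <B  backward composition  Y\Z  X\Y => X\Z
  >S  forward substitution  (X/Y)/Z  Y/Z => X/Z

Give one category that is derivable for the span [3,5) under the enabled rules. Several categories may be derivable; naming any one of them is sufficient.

NP

[0,7] S   <
  [0,5] PP   >
    [0,3] PP/NP   >
      [0,2] (PP/NP)/(S\NP)   >
        [0,1] "no" : ((PP/NP)/(S\NP))/NP
        [1,2] "gave" : NP
      [2,3] "built" : S\NP
    [3,5] NP   >
      [3,4] "plan" : NP/N
      [4,5] "the" : N
  [5,7] S\PP   <
    [5,6] "a" : PP
    [6,7] "often" : (S\PP)\PP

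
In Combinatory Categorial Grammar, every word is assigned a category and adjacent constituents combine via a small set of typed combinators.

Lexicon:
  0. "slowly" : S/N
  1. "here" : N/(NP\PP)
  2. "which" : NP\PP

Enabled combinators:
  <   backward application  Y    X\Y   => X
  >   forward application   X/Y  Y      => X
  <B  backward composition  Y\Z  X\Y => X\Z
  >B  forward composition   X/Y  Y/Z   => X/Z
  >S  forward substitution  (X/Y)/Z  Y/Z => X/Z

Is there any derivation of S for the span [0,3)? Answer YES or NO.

YES

[0,3] S   >
  [0,1] "slowly" : S/N
  [1,3] N   >
    [1,2] "here" : N/(NP\PP)
    [2,3] "which" : NP\PP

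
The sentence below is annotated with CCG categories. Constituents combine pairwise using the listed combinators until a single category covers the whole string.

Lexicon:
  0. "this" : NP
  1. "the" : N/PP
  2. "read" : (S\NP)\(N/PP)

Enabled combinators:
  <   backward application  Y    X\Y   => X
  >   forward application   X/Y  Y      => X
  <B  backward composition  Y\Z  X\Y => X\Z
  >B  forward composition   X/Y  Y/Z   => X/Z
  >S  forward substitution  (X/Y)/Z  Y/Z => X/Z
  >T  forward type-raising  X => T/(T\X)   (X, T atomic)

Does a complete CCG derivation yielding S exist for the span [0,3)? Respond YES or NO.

YES

[0,3] S   >
  [0,1] S/(S\NP)   >T
    [0,1] "this" : NP
  [1,3] S\NP   <
    [1,2] "the" : N/PP
    [2,3] "read" : (S\NP)\(N/PP)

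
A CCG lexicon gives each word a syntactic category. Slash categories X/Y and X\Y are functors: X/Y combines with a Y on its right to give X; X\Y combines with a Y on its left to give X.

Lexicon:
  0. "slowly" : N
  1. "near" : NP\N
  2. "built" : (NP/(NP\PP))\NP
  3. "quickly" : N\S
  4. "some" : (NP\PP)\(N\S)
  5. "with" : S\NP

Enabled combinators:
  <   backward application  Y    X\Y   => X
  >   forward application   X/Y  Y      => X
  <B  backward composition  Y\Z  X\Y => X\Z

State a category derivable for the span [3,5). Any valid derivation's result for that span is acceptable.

NP\PP

[0,6] S   <
  [0,5] NP   >
    [0,3] NP/(NP\PP)   <
      [0,2] NP   <
        [0,1] "slowly" : N
        [1,2] "near" : NP\N
      [2,3] "built" : (NP/(NP\PP))\NP
    [3,5] NP\PP   <
      [3,4] "quickly" : N\S
      [4,5] "some" : (NP\PP)\(N\S)
  [5,6] "with" : S\NP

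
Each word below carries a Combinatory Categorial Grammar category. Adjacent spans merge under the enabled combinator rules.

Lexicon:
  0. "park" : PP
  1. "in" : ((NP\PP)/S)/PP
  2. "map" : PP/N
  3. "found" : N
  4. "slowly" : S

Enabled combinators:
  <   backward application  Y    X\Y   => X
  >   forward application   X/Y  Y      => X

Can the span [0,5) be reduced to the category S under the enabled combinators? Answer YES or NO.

PP ((NP\PP)/S)/PP PP/N N S
CKY chart[0,5] = {NP}; S ∉ chart

NO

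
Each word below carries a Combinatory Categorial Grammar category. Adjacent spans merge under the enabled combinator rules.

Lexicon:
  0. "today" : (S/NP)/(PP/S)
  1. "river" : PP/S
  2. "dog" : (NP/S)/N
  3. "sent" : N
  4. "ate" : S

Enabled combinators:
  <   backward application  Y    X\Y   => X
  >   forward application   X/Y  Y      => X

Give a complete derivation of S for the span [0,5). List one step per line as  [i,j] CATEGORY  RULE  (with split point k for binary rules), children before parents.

[0,1] (S/NP)/(PP/S)  lex  "today"
[1,2] PP/S  lex  "river"
[0,2] S/NP  >  k=1
[2,3] (NP/S)/N  lex  "dog"
[3,4] N  lex  "sent"
[2,4] NP/S  >  k=3
[4,5] S  lex  "ate"
[2,5] NP  >  k=4
[0,5] S  >  k=2

[0,5] S   >
  [0,2] S/NP   >
    [0,1] "today" : (S/NP)/(PP/S)
    [1,2] "river" : PP/S
  [2,5] NP   >
    [2,4] NP/S   >
      [2,3] "dog" : (NP/S)/N
      [3,4] "sent" : N
    [4,5] "ate" : S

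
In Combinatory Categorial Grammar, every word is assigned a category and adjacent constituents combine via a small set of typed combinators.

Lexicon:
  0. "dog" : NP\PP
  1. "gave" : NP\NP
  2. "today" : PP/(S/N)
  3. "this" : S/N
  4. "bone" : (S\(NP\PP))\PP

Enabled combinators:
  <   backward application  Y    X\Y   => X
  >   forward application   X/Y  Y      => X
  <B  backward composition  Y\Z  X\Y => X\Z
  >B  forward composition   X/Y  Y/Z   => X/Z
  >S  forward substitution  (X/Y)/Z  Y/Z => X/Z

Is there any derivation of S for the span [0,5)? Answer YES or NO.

[0,5] S   <
  [0,2] NP\PP   <B
    [0,1] "dog" : NP\PP
    [1,2] "gave" : NP\NP
  [2,5] S\(NP\PP)   <
    [2,4] PP   >
      [2,3] "today" : PP/(S/N)
      [3,4] "this" : S/N
    [4,5] "bone" : (S\(NP\PP))\PP

YES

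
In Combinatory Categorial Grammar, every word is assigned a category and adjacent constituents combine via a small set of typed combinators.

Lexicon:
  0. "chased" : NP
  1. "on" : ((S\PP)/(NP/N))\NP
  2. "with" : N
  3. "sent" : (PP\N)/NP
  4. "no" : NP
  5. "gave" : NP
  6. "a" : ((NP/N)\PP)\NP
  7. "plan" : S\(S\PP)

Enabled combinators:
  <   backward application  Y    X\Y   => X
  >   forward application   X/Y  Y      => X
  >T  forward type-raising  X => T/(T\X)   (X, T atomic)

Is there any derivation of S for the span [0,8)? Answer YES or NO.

[0,8] S   <
  [0,7] S\PP   >
    [0,2] (S\PP)/(NP/N)   <
      [0,1] "chased" : NP
      [1,2] "on" : ((S\PP)/(NP/N))\NP
    [2,7] NP/N   <
      [2,5] PP   <
        [2,3] "with" : N
        [3,5] PP\N   >
          [3,4] "sent" : (PP\N)/NP
          [4,5] "no" : NP
      [5,7] (NP/N)\PP   <
        [5,6] "gave" : NP
        [6,7] "a" : ((NP/N)\PP)\NP
  [7,8] "plan" : S\(S\PP)

YES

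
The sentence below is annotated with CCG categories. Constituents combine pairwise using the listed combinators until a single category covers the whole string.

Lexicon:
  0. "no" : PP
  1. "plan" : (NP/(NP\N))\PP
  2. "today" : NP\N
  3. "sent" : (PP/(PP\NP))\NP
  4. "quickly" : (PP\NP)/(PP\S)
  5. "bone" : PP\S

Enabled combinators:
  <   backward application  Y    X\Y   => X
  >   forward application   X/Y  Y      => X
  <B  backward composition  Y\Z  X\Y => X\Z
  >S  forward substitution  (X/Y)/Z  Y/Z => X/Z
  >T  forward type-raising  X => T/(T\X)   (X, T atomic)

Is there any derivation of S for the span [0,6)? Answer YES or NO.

PP (NP/(NP\N))\PP NP\N (PP/(PP\NP))\NP (PP\NP)/(PP\S) PP\S
CKY chart[0,6] = {N/(N\PP), NP/(NP\PP), PP, PP/(PP\PP), S/(S\PP)}; S ∉ chart

NO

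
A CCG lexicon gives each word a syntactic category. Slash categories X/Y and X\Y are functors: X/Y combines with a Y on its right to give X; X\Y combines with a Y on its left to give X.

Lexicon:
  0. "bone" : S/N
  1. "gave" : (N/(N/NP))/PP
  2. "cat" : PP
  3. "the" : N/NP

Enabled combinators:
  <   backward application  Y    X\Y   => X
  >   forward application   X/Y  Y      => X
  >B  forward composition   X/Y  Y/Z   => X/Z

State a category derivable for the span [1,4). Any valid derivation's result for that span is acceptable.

N

[0,4] S   >
  [0,1] "bone" : S/N
  [1,4] N   >
    [1,3] N/(N/NP)   >
      [1,2] "gave" : (N/(N/NP))/PP
      [2,3] "cat" : PP
    [3,4] "the" : N/NP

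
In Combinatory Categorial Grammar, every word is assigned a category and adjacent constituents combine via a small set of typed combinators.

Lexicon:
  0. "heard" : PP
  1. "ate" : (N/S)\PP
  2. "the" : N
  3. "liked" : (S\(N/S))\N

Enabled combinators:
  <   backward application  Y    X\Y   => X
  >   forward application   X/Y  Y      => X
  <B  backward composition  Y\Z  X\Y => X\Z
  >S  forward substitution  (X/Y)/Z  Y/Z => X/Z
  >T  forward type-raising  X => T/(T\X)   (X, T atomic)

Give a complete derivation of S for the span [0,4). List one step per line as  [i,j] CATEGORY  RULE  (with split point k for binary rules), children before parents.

[0,1] PP  lex  "heard"
[0,1] S/(S\PP)  >T
[1,2] (N/S)\PP  lex  "ate"
[2,3] N  lex  "the"
[3,4] (S\(N/S))\N  lex  "liked"
[2,4] S\(N/S)  <  k=3
[1,4] S\PP  <B  k=2
[0,4] S  >  k=1

[0,4] S   >
  [0,1] S/(S\PP)   >T
    [0,1] "heard" : PP
  [1,4] S\PP   <B
    [1,2] "ate" : (N/S)\PP
    [2,4] S\(N/S)   <
      [2,3] "the" : N
      [3,4] "liked" : (S\(N/S))\N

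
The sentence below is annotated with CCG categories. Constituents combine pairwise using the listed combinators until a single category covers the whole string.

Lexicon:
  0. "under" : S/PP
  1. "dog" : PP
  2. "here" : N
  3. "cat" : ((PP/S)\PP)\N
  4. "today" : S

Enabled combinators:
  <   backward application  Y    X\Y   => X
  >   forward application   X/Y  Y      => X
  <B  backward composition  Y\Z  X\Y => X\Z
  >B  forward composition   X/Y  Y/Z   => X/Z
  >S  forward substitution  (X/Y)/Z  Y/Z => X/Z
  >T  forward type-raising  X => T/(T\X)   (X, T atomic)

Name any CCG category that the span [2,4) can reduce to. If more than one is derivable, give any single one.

(PP/S)\PP

[0,5] S   >
  [0,1] "under" : S/PP
  [1,5] PP   >
    [1,4] PP/S   <
      [1,2] "dog" : PP
      [2,4] (PP/S)\PP   <
        [2,3] "here" : N
        [3,4] "cat" : ((PP/S)\PP)\N
    [4,5] "today" : S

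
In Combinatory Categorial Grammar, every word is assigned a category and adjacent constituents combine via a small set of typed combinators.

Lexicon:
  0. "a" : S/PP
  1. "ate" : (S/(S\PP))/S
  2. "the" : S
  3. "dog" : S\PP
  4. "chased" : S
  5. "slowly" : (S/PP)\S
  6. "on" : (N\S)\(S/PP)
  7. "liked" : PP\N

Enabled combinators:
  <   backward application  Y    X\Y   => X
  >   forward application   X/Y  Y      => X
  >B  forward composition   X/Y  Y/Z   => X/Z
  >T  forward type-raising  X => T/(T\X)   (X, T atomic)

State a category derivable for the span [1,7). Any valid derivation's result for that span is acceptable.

[0,8] S   >
  [0,1] "a" : S/PP
  [1,8] PP   <
    [1,7] N   <
      [1,4] S   >
        [1,3] S/(S\PP)   >
          [1,2] "ate" : (S/(S\PP))/S
          [2,3] "the" : S
        [3,4] "dog" : S\PP
      [4,7] N\S   <
        [4,6] S/PP   <
          [4,5] "chased" : S
          [5,6] "slowly" : (S/PP)\S
        [6,7] "on" : (N\S)\(S/PP)
    [7,8] "liked" : PP\N

N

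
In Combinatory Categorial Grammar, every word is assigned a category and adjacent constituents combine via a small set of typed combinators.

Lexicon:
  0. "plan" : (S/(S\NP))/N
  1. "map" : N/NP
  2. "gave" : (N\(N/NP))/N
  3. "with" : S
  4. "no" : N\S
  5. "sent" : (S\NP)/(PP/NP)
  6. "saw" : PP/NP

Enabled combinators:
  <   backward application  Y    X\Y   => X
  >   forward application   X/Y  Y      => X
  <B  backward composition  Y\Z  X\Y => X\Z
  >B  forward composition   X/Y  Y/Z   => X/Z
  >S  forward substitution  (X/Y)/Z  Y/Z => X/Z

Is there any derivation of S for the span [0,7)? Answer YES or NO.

YES

[0,7] S   >
  [0,5] S/(S\NP)   >
    [0,1] "plan" : (S/(S\NP))/N
    [1,5] N   <
      [1,2] "map" : N/NP
      [2,5] N\(N/NP)   >
        [2,3] "gave" : (N\(N/NP))/N
        [3,5] N   <
          [3,4] "with" : S
          [4,5] "no" : N\S
  [5,7] S\NP   >
    [5,6] "sent" : (S\NP)/(PP/NP)
    [6,7] "saw" : PP/NP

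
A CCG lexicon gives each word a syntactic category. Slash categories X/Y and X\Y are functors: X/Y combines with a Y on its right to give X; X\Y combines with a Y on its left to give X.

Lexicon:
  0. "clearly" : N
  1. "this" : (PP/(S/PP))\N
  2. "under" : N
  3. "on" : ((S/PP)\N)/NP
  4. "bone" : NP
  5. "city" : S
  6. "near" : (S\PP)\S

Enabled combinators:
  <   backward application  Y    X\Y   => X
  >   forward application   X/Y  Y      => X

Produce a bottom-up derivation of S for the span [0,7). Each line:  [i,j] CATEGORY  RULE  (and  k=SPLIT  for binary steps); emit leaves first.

[0,1] N  lex  "clearly"
[1,2] (PP/(S/PP))\N  lex  "this"
[0,2] PP/(S/PP)  <  k=1
[2,3] N  lex  "under"
[3,4] ((S/PP)\N)/NP  lex  "on"
[4,5] NP  lex  "bone"
[3,5] (S/PP)\N  >  k=4
[2,5] S/PP  <  k=3
[0,5] PP  >  k=2
[5,6] S  lex  "city"
[6,7] (S\PP)\S  lex  "near"
[5,7] S\PP  <  k=6
[0,7] S  <  k=5

[0,7] S   <
  [0,5] PP   >
    [0,2] PP/(S/PP)   <
      [0,1] "clearly" : N
      [1,2] "this" : (PP/(S/PP))\N
    [2,5] S/PP   <
      [2,3] "under" : N
      [3,5] (S/PP)\N   >
        [3,4] "on" : ((S/PP)\N)/NP
        [4,5] "bone" : NP
  [5,7] S\PP   <
    [5,6] "city" : S
    [6,7] "near" : (S\PP)\S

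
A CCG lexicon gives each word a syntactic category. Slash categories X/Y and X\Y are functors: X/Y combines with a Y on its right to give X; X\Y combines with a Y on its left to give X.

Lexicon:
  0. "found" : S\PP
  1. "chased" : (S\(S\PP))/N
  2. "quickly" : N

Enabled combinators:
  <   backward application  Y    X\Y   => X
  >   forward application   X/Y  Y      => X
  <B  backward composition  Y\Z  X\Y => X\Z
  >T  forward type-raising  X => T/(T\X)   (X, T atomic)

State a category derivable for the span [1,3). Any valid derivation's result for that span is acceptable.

[0,3] S   <
  [0,1] "found" : S\PP
  [1,3] S\(S\PP)   >
    [1,2] "chased" : (S\(S\PP))/N
    [2,3] "quickly" : N

S\(S\PP)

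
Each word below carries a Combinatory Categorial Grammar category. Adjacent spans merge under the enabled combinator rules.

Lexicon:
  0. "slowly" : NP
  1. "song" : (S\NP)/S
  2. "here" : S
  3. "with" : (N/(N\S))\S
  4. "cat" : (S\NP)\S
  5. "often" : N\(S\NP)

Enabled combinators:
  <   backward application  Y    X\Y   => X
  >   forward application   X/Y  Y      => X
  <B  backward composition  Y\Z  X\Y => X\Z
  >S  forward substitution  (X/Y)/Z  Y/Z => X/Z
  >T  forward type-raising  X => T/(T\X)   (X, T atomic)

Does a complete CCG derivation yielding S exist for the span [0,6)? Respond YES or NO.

NO

NP (S\NP)/S S (N/(N\S))\S (S\NP)\S N\(S\NP)
CKY chart[0,6] = {N, N/(N\N), NP/(NP\N), PP/(PP\N), S/(S\N)}; S ∉ chart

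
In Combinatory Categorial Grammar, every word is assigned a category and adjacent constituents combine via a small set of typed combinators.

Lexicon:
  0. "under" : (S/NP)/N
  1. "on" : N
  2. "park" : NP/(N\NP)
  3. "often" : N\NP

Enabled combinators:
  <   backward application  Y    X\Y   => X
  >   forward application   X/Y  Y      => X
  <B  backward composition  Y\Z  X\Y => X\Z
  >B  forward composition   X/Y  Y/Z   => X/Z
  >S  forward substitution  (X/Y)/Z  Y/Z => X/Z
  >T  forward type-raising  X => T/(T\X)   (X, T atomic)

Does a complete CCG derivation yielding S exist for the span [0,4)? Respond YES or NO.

[0,4] S   >
  [0,2] S/NP   >
    [0,1] "under" : (S/NP)/N
    [1,2] "on" : N
  [2,4] NP   >
    [2,3] "park" : NP/(N\NP)
    [3,4] "often" : N\NP

YES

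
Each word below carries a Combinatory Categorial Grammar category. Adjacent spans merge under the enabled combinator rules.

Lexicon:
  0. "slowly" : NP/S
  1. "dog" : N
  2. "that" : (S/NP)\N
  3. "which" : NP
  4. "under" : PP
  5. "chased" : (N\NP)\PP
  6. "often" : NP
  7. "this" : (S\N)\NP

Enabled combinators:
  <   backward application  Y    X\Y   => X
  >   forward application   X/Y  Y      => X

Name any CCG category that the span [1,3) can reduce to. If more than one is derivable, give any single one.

S/NP

[0,8] S   <
  [0,6] N   <
    [0,4] NP   >
      [0,1] "slowly" : NP/S
      [1,4] S   >
        [1,3] S/NP   <
          [1,2] "dog" : N
          [2,3] "that" : (S/NP)\N
        [3,4] "which" : NP
    [4,6] N\NP   <
      [4,5] "under" : PP
      [5,6] "chased" : (N\NP)\PP
  [6,8] S\N   <
    [6,7] "often" : NP
    [7,8] "this" : (S\N)\NP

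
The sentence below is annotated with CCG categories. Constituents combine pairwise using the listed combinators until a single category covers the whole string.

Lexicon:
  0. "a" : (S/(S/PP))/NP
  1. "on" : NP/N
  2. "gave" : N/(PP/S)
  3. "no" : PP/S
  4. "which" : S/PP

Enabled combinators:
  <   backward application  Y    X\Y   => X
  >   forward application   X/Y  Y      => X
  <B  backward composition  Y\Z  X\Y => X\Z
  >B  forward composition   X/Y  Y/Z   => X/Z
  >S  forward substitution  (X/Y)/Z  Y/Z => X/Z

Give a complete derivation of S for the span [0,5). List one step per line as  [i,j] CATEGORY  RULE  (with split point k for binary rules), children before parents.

[0,5] S   >
  [0,4] S/(S/PP)   >
    [0,1] "a" : (S/(S/PP))/NP
    [1,4] NP   >
      [1,2] "on" : NP/N
      [2,4] N   >
        [2,3] "gave" : N/(PP/S)
        [3,4] "no" : PP/S
  [4,5] "which" : S/PP

[0,1] (S/(S/PP))/NP  lex  "a"
[1,2] NP/N  lex  "on"
[2,3] N/(PP/S)  lex  "gave"
[3,4] PP/S  lex  "no"
[2,4] N  >  k=3
[1,4] NP  >  k=2
[0,4] S/(S/PP)  >  k=1
[4,5] S/PP  lex  "which"
[0,5] S  >  k=4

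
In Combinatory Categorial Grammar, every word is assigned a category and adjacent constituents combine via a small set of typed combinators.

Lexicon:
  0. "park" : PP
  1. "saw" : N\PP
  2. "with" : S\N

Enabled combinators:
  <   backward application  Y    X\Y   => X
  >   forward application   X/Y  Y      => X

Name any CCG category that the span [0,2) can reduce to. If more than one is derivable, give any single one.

N

[0,3] S   <
  [0,2] N   <
    [0,1] "park" : PP
    [1,2] "saw" : N\PP
  [2,3] "with" : S\N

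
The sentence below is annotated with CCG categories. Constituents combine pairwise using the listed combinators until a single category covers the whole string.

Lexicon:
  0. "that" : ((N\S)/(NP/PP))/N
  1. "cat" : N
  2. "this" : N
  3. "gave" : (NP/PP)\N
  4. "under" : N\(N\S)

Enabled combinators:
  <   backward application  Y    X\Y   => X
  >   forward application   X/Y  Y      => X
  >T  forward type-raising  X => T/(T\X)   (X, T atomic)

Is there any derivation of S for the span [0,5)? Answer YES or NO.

NO

((N\S)/(NP/PP))/N N N (NP/PP)\N N\(N\S)
CKY chart[0,5] = {N, N/(N\N), NP/(NP\N), PP/(PP\N), S/(S\N)}; S ∉ chart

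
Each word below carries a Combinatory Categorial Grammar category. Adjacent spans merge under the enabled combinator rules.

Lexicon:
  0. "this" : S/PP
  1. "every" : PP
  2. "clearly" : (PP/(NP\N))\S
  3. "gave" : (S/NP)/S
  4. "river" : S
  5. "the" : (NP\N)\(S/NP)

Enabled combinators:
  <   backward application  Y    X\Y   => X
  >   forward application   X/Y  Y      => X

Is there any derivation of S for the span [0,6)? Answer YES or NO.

S/PP PP (PP/(NP\N))\S (S/NP)/S S (NP\N)\(S/NP)
CKY chart[0,6] = {PP}; S ∉ chart

NO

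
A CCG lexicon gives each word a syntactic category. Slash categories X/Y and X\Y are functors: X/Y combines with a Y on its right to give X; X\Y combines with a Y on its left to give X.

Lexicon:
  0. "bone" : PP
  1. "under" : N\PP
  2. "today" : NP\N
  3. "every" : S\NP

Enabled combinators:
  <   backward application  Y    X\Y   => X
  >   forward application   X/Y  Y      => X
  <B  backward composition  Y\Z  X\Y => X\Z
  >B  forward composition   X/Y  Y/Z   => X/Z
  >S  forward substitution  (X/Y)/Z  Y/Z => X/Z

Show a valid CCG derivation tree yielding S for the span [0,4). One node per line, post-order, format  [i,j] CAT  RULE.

[0,4] S   <
  [0,2] N   <
    [0,1] "bone" : PP
    [1,2] "under" : N\PP
  [2,4] S\N   <B
    [2,3] "today" : NP\N
    [3,4] "every" : S\NP

[0,1] PP  lex  "bone"
[1,2] N\PP  lex  "under"
[0,2] N  <  k=1
[2,3] NP\N  lex  "today"
[3,4] S\NP  lex  "every"
[2,4] S\N  <B  k=3
[0,4] S  <  k=2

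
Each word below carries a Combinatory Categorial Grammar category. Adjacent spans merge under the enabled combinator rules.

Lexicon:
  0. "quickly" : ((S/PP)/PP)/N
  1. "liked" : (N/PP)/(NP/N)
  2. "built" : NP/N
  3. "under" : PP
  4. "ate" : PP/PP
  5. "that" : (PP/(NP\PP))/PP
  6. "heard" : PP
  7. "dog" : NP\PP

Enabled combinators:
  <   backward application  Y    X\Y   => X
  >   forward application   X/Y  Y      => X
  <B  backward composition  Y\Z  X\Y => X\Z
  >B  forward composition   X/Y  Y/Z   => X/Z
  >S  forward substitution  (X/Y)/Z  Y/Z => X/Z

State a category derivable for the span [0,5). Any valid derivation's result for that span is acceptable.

S/PP

[0,8] S   >
  [0,5] S/PP   >S
    [0,4] (S/PP)/PP   >
      [0,1] "quickly" : ((S/PP)/PP)/N
      [1,4] N   >
        [1,3] N/PP   >
          [1,2] "liked" : (N/PP)/(NP/N)
          [2,3] "built" : NP/N
        [3,4] "under" : PP
    [4,5] "ate" : PP/PP
  [5,8] PP   >
    [5,7] PP/(NP\PP)   >
      [5,6] "that" : (PP/(NP\PP))/PP
      [6,7] "heard" : PP
    [7,8] "dog" : NP\PP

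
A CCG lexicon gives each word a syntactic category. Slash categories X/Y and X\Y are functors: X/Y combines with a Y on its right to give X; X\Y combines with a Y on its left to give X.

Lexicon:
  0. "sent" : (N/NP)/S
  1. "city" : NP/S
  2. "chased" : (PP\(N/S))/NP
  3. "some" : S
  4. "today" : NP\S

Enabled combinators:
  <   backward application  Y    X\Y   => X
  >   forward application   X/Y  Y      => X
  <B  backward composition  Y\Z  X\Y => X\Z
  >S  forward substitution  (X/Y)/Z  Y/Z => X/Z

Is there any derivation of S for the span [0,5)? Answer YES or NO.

NO

(N/NP)/S NP/S (PP\(N/S))/NP S NP\S
CKY chart[0,5] = {PP}; S ∉ chart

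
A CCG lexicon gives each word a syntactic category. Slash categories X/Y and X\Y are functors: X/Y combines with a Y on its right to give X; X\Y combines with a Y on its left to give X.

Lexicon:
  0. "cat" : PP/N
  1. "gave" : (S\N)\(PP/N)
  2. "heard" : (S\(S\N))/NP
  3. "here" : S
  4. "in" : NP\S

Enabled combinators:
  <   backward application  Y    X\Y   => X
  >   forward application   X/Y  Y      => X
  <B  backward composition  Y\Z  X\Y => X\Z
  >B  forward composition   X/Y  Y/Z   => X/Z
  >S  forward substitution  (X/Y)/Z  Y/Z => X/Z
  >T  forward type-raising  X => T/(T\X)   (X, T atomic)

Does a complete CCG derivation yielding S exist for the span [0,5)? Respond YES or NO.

[0,5] S   <
  [0,2] S\N   <
    [0,1] "cat" : PP/N
    [1,2] "gave" : (S\N)\(PP/N)
  [2,5] S\(S\N)   >
    [2,3] "heard" : (S\(S\N))/NP
    [3,5] NP   <
      [3,4] "here" : S
      [4,5] "in" : NP\S

YES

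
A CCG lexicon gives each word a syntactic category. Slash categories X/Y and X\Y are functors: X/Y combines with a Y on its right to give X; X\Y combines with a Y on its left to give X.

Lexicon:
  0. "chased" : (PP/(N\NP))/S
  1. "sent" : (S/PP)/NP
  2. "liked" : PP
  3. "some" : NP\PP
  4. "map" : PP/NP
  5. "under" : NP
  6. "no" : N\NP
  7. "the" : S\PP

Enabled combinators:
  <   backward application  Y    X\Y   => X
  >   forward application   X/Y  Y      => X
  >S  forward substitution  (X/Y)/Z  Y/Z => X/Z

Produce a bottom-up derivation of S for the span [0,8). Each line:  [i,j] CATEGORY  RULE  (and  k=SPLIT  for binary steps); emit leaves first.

[0,1] (PP/(N\NP))/S  lex  "chased"
[1,2] (S/PP)/NP  lex  "sent"
[2,3] PP  lex  "liked"
[3,4] NP\PP  lex  "some"
[2,4] NP  <  k=3
[1,4] S/PP  >  k=2
[4,5] PP/NP  lex  "map"
[5,6] NP  lex  "under"
[4,6] PP  >  k=5
[1,6] S  >  k=4
[0,6] PP/(N\NP)  >  k=1
[6,7] N\NP  lex  "no"
[0,7] PP  >  k=6
[7,8] S\PP  lex  "the"
[0,8] S  <  k=7

[0,8] S   <
  [0,7] PP   >
    [0,6] PP/(N\NP)   >
      [0,1] "chased" : (PP/(N\NP))/S
      [1,6] S   >
        [1,4] S/PP   >
          [1,2] "sent" : (S/PP)/NP
          [2,4] NP   <
            [2,3] "liked" : PP
            [3,4] "some" : NP\PP
        [4,6] PP   >
          [4,5] "map" : PP/NP
          [5,6] "under" : NP
    [6,7] "no" : N\NP
  [7,8] "the" : S\PP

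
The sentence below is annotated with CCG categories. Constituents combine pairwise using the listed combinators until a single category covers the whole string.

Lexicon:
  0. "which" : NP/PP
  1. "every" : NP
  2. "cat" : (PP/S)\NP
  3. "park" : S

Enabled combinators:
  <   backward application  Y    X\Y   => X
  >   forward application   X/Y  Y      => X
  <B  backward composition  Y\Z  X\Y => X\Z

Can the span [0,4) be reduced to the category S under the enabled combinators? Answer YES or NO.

NO

NP/PP NP (PP/S)\NP S
CKY chart[0,4] = {NP}; S ∉ chart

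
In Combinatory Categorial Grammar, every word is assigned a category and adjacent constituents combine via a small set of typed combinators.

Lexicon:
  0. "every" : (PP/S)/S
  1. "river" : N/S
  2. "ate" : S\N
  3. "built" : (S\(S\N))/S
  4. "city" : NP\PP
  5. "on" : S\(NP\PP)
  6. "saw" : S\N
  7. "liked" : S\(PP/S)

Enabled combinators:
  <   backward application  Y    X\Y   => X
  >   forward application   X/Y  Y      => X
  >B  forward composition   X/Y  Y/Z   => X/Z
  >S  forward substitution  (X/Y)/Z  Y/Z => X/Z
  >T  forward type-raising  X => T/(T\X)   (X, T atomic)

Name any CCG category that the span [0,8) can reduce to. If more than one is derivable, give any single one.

S

[0,8] S   <
  [0,7] PP/S   >
    [0,1] "every" : (PP/S)/S
    [1,7] S   <
      [1,6] N   >
        [1,2] "river" : N/S
        [2,6] S   <
          [2,3] "ate" : S\N
          [3,6] S\(S\N)   >
            [3,4] "built" : (S\(S\N))/S
            [4,6] S   <
              [4,5] "city" : NP\PP
              [5,6] "on" : S\(NP\PP)
      [6,7] "saw" : S\N
  [7,8] "liked" : S\(PP/S)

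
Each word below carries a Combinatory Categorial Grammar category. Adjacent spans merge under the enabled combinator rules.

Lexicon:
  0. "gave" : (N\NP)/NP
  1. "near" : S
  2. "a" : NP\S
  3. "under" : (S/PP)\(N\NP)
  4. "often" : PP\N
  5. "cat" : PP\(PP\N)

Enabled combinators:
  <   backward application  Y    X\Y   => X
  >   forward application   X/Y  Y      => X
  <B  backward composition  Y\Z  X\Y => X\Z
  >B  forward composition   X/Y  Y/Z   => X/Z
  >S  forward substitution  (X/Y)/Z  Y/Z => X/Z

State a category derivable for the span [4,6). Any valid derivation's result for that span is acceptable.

PP

[0,6] S   >
  [0,4] S/PP   <
    [0,3] N\NP   >
      [0,1] "gave" : (N\NP)/NP
      [1,3] NP   <
        [1,2] "near" : S
        [2,3] "a" : NP\S
    [3,4] "under" : (S/PP)\(N\NP)
  [4,6] PP   <
    [4,5] "often" : PP\N
    [5,6] "cat" : PP\(PP\N)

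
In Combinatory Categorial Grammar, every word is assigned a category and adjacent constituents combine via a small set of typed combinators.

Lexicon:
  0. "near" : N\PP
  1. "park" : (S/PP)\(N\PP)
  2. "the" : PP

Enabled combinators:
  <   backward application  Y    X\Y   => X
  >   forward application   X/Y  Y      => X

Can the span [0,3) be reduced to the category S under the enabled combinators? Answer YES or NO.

YES

[0,3] S   >
  [0,2] S/PP   <
    [0,1] "near" : N\PP
    [1,2] "park" : (S/PP)\(N\PP)
  [2,3] "the" : PP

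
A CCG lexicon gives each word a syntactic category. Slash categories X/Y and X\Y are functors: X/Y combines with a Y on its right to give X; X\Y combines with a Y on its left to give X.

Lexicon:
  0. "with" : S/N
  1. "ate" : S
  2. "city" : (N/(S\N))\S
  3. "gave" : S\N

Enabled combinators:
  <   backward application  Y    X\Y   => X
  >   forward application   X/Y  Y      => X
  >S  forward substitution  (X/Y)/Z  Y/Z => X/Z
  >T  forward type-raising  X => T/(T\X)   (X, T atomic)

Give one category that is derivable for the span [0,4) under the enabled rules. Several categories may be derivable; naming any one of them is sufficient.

[0,4] S   >
  [0,1] "with" : S/N
  [1,4] N   >
    [1,3] N/(S\N)   <
      [1,2] "ate" : S
      [2,3] "city" : (N/(S\N))\S
    [3,4] "gave" : S\N

S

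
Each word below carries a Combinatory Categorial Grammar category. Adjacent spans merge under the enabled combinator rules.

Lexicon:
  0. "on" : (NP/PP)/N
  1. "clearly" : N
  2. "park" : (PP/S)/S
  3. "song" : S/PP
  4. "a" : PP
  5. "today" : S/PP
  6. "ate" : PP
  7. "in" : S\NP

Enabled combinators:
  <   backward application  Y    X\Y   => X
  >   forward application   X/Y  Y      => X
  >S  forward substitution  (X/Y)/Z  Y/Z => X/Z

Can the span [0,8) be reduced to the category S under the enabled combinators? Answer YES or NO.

YES

[0,8] S   <
  [0,7] NP   >
    [0,2] NP/PP   >
      [0,1] "on" : (NP/PP)/N
      [1,2] "clearly" : N
    [2,7] PP   >
      [2,5] PP/S   >
        [2,3] "park" : (PP/S)/S
        [3,5] S   >
          [3,4] "song" : S/PP
          [4,5] "a" : PP
      [5,7] S   >
        [5,6] "today" : S/PP
        [6,7] "ate" : PP
  [7,8] "in" : S\NP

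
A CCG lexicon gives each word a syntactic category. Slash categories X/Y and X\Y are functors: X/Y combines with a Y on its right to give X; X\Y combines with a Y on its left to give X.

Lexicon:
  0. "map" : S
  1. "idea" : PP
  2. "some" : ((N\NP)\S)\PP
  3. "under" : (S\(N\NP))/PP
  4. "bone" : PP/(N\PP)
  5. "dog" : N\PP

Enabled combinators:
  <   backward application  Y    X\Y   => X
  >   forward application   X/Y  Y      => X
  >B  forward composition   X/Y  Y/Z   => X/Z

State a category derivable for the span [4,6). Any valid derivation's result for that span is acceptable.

[0,6] S   <
  [0,3] N\NP   <
    [0,1] "map" : S
    [1,3] (N\NP)\S   <
      [1,2] "idea" : PP
      [2,3] "some" : ((N\NP)\S)\PP
  [3,6] S\(N\NP)   >
    [3,4] "under" : (S\(N\NP))/PP
    [4,6] PP   >
      [4,5] "bone" : PP/(N\PP)
      [5,6] "dog" : N\PP

PP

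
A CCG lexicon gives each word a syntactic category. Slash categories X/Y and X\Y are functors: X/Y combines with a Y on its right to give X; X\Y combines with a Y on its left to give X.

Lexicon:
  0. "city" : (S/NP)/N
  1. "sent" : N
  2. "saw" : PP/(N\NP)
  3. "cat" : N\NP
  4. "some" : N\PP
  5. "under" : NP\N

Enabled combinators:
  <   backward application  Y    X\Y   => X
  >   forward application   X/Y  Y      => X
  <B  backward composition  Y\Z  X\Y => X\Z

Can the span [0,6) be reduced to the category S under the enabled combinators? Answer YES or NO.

YES

[0,6] S   >
  [0,2] S/NP   >
    [0,1] "city" : (S/NP)/N
    [1,2] "sent" : N
  [2,6] NP   <
    [2,5] N   <
      [2,4] PP   >
        [2,3] "saw" : PP/(N\NP)
        [3,4] "cat" : N\NP
      [4,5] "some" : N\PP
    [5,6] "under" : NP\N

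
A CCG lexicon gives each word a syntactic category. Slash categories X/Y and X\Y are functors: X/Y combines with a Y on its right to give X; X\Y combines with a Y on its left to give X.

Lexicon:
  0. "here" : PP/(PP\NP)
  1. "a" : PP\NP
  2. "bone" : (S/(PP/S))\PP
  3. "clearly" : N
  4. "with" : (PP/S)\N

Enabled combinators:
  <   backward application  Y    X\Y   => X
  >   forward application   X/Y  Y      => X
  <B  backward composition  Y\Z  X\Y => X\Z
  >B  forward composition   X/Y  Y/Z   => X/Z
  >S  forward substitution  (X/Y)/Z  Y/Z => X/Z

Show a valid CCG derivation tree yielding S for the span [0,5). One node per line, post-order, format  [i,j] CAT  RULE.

[0,1] PP/(PP\NP)  lex  "here"
[1,2] PP\NP  lex  "a"
[0,2] PP  >  k=1
[2,3] (S/(PP/S))\PP  lex  "bone"
[0,3] S/(PP/S)  <  k=2
[3,4] N  lex  "clearly"
[4,5] (PP/S)\N  lex  "with"
[3,5] PP/S  <  k=4
[0,5] S  >  k=3

[0,5] S   >
  [0,3] S/(PP/S)   <
    [0,2] PP   >
      [0,1] "here" : PP/(PP\NP)
      [1,2] "a" : PP\NP
    [2,3] "bone" : (S/(PP/S))\PP
  [3,5] PP/S   <
    [3,4] "clearly" : N
    [4,5] "with" : (PP/S)\N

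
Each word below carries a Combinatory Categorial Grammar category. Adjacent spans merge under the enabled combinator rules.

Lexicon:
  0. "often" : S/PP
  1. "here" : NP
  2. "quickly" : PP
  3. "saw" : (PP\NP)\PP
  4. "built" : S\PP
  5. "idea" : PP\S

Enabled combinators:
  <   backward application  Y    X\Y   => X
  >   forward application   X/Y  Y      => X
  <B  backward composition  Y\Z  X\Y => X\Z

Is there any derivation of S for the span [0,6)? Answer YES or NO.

YES

[0,6] S   >
  [0,1] "often" : S/PP
  [1,6] PP   <
    [1,5] S   <
      [1,4] PP   <
        [1,2] "here" : NP
        [2,4] PP\NP   <
          [2,3] "quickly" : PP
          [3,4] "saw" : (PP\NP)\PP
      [4,5] "built" : S\PP
    [5,6] "idea" : PP\S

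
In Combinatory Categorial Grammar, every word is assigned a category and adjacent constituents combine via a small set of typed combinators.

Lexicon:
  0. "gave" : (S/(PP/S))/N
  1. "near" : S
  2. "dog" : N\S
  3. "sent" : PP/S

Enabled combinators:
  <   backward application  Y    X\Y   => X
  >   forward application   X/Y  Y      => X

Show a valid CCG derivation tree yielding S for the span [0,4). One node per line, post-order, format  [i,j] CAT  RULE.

[0,1] (S/(PP/S))/N  lex  "gave"
[1,2] S  lex  "near"
[2,3] N\S  lex  "dog"
[1,3] N  <  k=2
[0,3] S/(PP/S)  >  k=1
[3,4] PP/S  lex  "sent"
[0,4] S  >  k=3

[0,4] S   >
  [0,3] S/(PP/S)   >
    [0,1] "gave" : (S/(PP/S))/N
    [1,3] N   <
      [1,2] "near" : S
      [2,3] "dog" : N\S
  [3,4] "sent" : PP/S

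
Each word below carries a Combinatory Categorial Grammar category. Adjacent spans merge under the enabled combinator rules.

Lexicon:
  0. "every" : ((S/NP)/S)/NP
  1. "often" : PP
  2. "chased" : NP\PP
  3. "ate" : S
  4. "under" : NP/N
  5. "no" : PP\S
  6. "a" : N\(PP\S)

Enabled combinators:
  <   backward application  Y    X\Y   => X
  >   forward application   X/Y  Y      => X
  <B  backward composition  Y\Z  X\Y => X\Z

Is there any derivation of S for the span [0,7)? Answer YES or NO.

[0,7] S   >
  [0,4] S/NP   >
    [0,3] (S/NP)/S   >
      [0,1] "every" : ((S/NP)/S)/NP
      [1,3] NP   <
        [1,2] "often" : PP
        [2,3] "chased" : NP\PP
    [3,4] "ate" : S
  [4,7] NP   >
    [4,5] "under" : NP/N
    [5,7] N   <
      [5,6] "no" : PP\S
      [6,7] "a" : N\(PP\S)

YES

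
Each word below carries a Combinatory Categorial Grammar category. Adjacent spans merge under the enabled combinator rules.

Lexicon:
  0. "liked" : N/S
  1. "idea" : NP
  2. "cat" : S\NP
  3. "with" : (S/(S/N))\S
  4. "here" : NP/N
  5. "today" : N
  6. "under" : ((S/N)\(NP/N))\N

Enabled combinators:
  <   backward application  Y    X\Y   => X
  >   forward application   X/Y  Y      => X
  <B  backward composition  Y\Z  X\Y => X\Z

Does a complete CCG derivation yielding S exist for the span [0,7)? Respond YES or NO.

N/S NP S\NP (S/(S/N))\S NP/N N ((S/N)\(NP/N))\N
CKY chart[0,7] = {N}; S ∉ chart

NO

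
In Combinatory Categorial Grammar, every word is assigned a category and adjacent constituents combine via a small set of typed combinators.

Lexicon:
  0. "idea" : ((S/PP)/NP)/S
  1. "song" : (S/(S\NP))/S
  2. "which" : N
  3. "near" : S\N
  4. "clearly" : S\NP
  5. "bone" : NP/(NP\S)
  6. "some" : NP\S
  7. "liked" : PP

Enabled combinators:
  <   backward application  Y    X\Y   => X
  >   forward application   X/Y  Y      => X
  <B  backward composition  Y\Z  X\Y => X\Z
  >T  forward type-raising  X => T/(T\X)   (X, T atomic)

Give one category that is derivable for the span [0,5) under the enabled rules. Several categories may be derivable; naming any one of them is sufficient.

[0,8] S   >
  [0,7] S/PP   >
    [0,5] (S/PP)/NP   >
      [0,1] "idea" : ((S/PP)/NP)/S
      [1,5] S   >
        [1,4] S/(S\NP)   >
          [1,2] "song" : (S/(S\NP))/S
          [2,4] S   >
            [2,3] S/(S\N)   >T
              [2,3] "which" : N
            [3,4] "near" : S\N
        [4,5] "clearly" : S\NP
    [5,7] NP   >
      [5,6] "bone" : NP/(NP\S)
      [6,7] "some" : NP\S
  [7,8] "liked" : PP

(S/PP)/NP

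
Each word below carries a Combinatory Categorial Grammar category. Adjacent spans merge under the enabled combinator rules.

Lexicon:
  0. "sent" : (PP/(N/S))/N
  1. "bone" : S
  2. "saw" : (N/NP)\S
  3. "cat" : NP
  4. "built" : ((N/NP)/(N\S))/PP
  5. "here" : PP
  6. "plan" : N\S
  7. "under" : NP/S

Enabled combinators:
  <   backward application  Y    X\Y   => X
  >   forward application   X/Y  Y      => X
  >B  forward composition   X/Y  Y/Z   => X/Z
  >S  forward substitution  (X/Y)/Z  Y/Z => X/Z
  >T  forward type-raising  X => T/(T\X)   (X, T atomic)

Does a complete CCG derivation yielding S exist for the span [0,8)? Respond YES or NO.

NO

(PP/(N/S))/N S (N/NP)\S NP ((N/NP)/(N\S))/PP PP N\S NP/S
CKY chart[0,8] = {N/(N\PP), NP/(NP\PP), PP, PP/(PP\PP), S/(S\PP)}; S ∉ chart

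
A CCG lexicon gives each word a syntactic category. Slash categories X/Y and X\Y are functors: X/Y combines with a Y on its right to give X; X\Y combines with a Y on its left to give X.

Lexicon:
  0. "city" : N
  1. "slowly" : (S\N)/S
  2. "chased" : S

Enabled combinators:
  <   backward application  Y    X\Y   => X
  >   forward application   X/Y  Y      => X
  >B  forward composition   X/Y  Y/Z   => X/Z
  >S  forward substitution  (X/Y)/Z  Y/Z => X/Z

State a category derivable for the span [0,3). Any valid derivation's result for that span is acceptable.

[0,3] S   <
  [0,1] "city" : N
  [1,3] S\N   >
    [1,2] "slowly" : (S\N)/S
    [2,3] "chased" : S

S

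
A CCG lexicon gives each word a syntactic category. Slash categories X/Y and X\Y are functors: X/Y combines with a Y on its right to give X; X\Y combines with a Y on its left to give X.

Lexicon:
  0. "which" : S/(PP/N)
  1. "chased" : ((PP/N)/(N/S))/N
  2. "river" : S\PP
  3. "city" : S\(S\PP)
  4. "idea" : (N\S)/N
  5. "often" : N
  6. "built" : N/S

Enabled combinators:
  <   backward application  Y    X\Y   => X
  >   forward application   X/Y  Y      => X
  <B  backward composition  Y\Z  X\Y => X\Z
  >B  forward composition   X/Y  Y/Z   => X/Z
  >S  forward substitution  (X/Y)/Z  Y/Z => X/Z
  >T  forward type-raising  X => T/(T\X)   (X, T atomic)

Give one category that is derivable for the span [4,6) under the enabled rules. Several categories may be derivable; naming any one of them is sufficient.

[0,7] S   >
  [0,1] "which" : S/(PP/N)
  [1,7] PP/N   >
    [1,6] (PP/N)/(N/S)   >
      [1,2] "chased" : ((PP/N)/(N/S))/N
      [2,6] N   <
        [2,4] S   <
          [2,3] "river" : S\PP
          [3,4] "city" : S\(S\PP)
        [4,6] N\S   >
          [4,5] "idea" : (N\S)/N
          [5,6] "often" : N
    [6,7] "built" : N/S

N\S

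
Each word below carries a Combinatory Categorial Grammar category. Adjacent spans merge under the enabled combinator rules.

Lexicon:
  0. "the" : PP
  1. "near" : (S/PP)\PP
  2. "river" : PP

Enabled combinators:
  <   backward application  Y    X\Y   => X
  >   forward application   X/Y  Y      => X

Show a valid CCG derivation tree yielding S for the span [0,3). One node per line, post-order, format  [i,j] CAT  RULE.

[0,3] S   >
  [0,2] S/PP   <
    [0,1] "the" : PP
    [1,2] "near" : (S/PP)\PP
  [2,3] "river" : PP

[0,1] PP  lex  "the"
[1,2] (S/PP)\PP  lex  "near"
[0,2] S/PP  <  k=1
[2,3] PP  lex  "river"
[0,3] S  >  k=2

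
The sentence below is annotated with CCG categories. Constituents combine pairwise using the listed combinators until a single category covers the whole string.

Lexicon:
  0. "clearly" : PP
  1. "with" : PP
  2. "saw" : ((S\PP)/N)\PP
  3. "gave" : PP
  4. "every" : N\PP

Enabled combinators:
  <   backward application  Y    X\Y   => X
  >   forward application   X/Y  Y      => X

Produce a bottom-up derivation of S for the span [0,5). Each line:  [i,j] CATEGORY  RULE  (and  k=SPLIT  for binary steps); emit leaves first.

[0,5] S   <
  [0,1] "clearly" : PP
  [1,5] S\PP   >
    [1,3] (S\PP)/N   <
      [1,2] "with" : PP
      [2,3] "saw" : ((S\PP)/N)\PP
    [3,5] N   <
      [3,4] "gave" : PP
      [4,5] "every" : N\PP

[0,1] PP  lex  "clearly"
[1,2] PP  lex  "with"
[2,3] ((S\PP)/N)\PP  lex  "saw"
[1,3] (S\PP)/N  <  k=2
[3,4] PP  lex  "gave"
[4,5] N\PP  lex  "every"
[3,5] N  <  k=4
[1,5] S\PP  >  k=3
[0,5] S  <  k=1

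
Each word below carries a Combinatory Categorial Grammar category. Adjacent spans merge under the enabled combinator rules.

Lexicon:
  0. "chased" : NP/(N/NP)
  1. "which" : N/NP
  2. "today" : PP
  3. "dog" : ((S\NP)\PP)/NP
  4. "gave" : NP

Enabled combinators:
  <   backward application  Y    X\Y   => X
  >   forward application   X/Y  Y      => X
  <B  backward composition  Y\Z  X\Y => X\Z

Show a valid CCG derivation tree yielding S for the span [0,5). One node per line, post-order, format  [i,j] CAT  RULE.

[0,5] S   <
  [0,2] NP   >
    [0,1] "chased" : NP/(N/NP)
    [1,2] "which" : N/NP
  [2,5] S\NP   <
    [2,3] "today" : PP
    [3,5] (S\NP)\PP   >
      [3,4] "dog" : ((S\NP)\PP)/NP
      [4,5] "gave" : NP

[0,1] NP/(N/NP)  lex  "chased"
[1,2] N/NP  lex  "which"
[0,2] NP  >  k=1
[2,3] PP  lex  "today"
[3,4] ((S\NP)\PP)/NP  lex  "dog"
[4,5] NP  lex  "gave"
[3,5] (S\NP)\PP  >  k=4
[2,5] S\NP  <  k=3
[0,5] S  <  k=2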